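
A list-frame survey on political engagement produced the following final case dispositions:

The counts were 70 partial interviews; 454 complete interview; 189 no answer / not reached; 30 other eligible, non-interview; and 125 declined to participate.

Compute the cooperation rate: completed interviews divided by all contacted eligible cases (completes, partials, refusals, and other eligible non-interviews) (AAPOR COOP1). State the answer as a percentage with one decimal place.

Top: 454
Denominator: 454 + 70 + 125 + 30 = 679
COOP1 = 454 / 679 = 0.6686

66.9%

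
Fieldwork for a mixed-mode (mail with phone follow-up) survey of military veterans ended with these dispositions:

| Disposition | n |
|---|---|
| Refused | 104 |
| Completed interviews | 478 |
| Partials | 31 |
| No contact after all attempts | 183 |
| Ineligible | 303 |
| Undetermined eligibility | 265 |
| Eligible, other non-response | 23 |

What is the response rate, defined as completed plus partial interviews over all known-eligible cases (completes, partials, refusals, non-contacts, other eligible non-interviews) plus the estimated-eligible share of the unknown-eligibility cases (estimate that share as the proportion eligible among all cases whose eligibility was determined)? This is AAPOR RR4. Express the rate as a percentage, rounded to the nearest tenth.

Numerator → 478 + 31 = 509
Eligible (known) → 478 + 31 + 104 + 183 + 23 = 819
e = 819 / (819 + 303) = 819 / 1122 = 0.7299
e × U → 0.7299 × 265 = 193.42
Denominator → 819 + 193.42 = 1012.42
RR4 = 509 / 1012.42 = 0.5028

50.3%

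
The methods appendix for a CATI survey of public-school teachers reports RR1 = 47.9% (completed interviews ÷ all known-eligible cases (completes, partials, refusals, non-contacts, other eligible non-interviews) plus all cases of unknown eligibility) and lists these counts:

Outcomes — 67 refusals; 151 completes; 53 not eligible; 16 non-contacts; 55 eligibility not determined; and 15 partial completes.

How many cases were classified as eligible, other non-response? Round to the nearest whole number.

RR1 = 151 / D = 0.479
D = 151 / 0.479 = 315.2
Remaining denominator categories sum to 304
eligible, other non-response = 315.2 − 304 ≈ 11

11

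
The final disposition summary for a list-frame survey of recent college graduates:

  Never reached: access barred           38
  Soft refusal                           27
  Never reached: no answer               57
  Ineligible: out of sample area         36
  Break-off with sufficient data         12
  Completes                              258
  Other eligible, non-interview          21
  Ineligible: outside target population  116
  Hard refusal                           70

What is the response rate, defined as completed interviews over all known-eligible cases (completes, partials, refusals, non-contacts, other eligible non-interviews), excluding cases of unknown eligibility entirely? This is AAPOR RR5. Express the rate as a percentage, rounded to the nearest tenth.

53.4%

Refusals = 70 + 27 = 97
Non-contacts = 57 + 38 = 95
Ineligible = 116 + 36 = 152
Top: 258
Denominator: 258 + 12 + 97 + 95 + 21 = 483
RR5 = 258 / 483 = 0.5342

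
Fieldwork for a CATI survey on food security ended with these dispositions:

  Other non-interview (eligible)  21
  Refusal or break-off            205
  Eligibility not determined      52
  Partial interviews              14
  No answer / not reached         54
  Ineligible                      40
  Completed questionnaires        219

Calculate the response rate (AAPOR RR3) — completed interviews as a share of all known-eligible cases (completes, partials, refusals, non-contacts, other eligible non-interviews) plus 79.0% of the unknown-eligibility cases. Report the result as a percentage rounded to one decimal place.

Top → 219
Determined eligible → 219 + 14 + 205 + 54 + 21 = 513
Estimated eligible among unknowns → 0.7900 × 52 = 41.08
Denominator → 513 + 41.08 = 554.08
RR3 = 219 / 554.08 = 0.3952

39.5%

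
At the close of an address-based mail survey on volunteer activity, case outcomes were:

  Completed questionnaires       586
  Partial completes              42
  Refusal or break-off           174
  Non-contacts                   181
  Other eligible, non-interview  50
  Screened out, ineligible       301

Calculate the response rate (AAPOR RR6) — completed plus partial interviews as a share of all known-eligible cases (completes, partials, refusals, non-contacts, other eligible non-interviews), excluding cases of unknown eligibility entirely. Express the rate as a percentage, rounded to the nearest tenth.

60.8%

Top → 586 + 42 = 628
Base → 586 + 42 + 174 + 181 + 50 = 1033
RR6 = 628 / 1033 = 0.6079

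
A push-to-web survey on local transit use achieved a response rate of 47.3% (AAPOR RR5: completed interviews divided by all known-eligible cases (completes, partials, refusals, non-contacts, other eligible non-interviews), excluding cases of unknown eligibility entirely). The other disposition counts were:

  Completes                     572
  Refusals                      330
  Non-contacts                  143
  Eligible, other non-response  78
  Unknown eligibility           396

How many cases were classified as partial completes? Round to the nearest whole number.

86

RR5 = 572 / D = 0.473
D = 572 / 0.473 = 1209.3
Remaining denominator categories sum to 1123
partial completes = 1209.3 − 1123 ≈ 86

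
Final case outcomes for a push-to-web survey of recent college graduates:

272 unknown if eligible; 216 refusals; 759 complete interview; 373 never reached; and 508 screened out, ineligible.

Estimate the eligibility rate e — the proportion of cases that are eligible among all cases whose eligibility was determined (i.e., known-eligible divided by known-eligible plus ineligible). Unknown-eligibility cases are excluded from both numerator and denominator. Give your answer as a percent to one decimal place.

72.6%

Known eligible → 759 + 216 + 373 = 1348
e = 1348 / (1348 + 508) = 1348 / 1856 = 0.7263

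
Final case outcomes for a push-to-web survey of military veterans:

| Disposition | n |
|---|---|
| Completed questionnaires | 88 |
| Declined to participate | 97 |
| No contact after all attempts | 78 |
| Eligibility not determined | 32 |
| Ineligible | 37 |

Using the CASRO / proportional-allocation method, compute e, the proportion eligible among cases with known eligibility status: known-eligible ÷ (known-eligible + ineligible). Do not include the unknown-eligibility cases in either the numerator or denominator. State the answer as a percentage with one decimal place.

Determined eligible: 88 + 97 + 78 = 263
e = 263 / (263 + 37) = 263 / 300 = 0.8767

87.7%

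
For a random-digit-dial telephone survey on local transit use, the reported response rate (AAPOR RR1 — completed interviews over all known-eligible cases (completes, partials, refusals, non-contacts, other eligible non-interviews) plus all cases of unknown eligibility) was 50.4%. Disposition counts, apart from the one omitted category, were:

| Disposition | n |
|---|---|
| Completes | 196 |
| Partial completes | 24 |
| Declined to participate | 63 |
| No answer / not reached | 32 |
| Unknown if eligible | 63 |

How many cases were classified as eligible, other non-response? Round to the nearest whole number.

RR1 = 196 / D = 0.504
D = 196 / 0.504 = 388.9
Other denominator terms total 378
eligible, other non-response = 388.9 − 378 ≈ 11

11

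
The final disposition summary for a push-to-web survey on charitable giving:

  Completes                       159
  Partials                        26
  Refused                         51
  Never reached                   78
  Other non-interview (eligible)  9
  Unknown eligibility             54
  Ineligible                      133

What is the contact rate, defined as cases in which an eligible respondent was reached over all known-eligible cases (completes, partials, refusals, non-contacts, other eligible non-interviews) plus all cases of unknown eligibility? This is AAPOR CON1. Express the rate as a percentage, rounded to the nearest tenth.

65.0%

Top → 159 + 26 + 51 + 9 = 245
Denominator → 159 + 26 + 51 + 78 + 9 + 54 = 377
CON1 = 245 / 377 = 0.6499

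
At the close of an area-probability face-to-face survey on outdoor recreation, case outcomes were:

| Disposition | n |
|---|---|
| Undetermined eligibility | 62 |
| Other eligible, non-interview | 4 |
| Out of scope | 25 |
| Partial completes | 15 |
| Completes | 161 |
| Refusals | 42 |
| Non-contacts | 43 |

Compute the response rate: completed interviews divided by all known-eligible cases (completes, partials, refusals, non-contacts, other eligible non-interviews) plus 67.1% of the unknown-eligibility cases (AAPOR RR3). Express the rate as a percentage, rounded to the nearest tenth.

52.5%

Num: 161
Eligible (known): 161 + 15 + 42 + 43 + 4 = 265
e × U: 0.6710 × 62 = 41.60
Denom: 265 + 41.60 = 306.60
RR3 = 161 / 306.60 = 0.5251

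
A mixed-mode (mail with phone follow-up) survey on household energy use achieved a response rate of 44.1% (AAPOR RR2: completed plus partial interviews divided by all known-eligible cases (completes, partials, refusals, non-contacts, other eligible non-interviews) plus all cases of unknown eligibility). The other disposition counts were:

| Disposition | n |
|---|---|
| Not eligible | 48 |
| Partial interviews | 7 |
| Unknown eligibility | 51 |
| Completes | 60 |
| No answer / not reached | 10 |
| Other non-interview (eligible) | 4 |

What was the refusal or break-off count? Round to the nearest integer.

20

Numerator → 60 + 7 = 67
RR2 = 67 / D = 0.441
D = 67 / 0.441 = 151.9
Rest of base = 132
refusal or break-off = 151.9 − 132 ≈ 20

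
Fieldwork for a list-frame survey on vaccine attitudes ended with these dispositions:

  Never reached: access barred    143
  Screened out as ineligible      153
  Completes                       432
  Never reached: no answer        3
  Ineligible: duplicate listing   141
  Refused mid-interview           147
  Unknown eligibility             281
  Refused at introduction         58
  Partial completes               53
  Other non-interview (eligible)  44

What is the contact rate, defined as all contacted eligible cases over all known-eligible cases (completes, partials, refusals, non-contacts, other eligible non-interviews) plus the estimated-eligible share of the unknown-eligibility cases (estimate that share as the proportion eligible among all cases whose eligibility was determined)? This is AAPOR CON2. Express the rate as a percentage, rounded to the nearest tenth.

67.3%

Refused = 58 + 147 = 205
No answer / not reached = 3 + 143 = 146
Screened out, ineligible = 153 + 141 = 294
Num: 432 + 53 + 205 + 44 = 734
Known eligible: 432 + 53 + 205 + 146 + 44 = 880
e = 880 / (880 + 294) = 880 / 1174 = 0.7496
Eligible share of unknowns: 0.7496 × 281 = 210.64
Denominator: 880 + 210.64 = 1090.64
CON2 = 734 / 1090.64 = 0.6730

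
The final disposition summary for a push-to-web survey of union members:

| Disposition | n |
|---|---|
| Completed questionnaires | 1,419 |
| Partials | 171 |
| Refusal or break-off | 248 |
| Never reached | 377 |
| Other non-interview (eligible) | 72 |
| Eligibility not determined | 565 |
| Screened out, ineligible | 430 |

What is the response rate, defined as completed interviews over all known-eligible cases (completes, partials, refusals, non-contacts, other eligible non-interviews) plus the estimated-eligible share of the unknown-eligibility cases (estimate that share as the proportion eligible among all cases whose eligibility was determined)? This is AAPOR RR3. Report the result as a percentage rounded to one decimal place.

51.4%

Top = 1419
Determined eligible = 1419 + 171 + 248 + 377 + 72 = 2287
e = 2287 / (2287 + 430) = 2287 / 2717 = 0.8417
e × U = 0.8417 × 565 = 475.56
Base = 2287 + 475.56 = 2762.56
RR3 = 1419 / 2762.56 = 0.5137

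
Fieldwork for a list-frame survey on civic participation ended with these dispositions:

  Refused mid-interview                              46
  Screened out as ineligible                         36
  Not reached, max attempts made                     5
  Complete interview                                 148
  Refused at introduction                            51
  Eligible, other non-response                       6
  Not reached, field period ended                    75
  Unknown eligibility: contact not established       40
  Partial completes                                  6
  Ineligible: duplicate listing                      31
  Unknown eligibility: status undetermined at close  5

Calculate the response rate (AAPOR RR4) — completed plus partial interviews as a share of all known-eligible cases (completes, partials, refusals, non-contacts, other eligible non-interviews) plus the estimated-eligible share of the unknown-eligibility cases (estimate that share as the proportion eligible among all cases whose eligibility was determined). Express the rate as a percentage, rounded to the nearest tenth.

Refusal or break-off = 51 + 46 = 97
No contact after all attempts = 75 + 5 = 80
Eligibility not determined = 40 + 5 = 45
Screened out, ineligible = 36 + 31 = 67
Numerator → 148 + 6 = 154
Eligible (known) → 148 + 6 + 97 + 80 + 6 = 337
e = 337 / (337 + 67) = 337 / 404 = 0.8342
Eligible share of unknowns → 0.8342 × 45 = 37.54
Base → 337 + 37.54 = 374.54
RR4 = 154 / 374.54 = 0.4112

41.1%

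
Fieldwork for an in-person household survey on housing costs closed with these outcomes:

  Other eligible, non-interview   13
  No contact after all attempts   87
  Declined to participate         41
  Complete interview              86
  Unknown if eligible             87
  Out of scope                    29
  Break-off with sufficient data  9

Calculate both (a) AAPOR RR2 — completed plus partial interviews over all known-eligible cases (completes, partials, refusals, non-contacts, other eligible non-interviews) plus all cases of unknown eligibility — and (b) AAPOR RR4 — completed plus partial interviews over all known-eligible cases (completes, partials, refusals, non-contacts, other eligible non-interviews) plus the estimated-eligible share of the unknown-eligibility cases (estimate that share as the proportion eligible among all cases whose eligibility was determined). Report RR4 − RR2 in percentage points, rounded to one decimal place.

0.9

Top = 86 + 9 = 95
Base = 86 + 9 + 41 + 87 + 13 + 87 = 323
RR2 = 95 / 323 = 0.2941
Determined eligible = 86 + 9 + 41 + 87 + 13 = 236
e = 236 / (236 + 29) = 236 / 265 = 0.8906
e × U = 0.8906 × 87 = 77.48
Base = 236 + 77.48 = 313.48
RR4 = 95 / 313.48 = 0.3030
Difference = 30.30 − 29.41 = 0.89 percentage points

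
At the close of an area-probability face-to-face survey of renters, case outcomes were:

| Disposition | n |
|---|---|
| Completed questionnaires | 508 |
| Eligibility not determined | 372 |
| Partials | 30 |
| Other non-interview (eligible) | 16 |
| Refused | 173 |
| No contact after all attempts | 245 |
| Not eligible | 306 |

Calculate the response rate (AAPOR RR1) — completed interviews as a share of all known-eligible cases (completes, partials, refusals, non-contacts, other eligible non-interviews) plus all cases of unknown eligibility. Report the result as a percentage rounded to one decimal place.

Numerator → 508
Denominator → 508 + 30 + 173 + 245 + 16 + 372 = 1344
RR1 = 508 / 1344 = 0.3780

37.8%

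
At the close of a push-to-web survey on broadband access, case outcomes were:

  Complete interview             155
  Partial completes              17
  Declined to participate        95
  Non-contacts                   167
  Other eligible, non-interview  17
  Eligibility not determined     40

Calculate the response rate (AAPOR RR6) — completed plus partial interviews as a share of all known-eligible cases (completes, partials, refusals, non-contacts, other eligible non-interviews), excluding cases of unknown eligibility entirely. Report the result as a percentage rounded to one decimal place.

38.1%

Top: 155 + 17 = 172
Denom: 155 + 17 + 95 + 167 + 17 = 451
RR6 = 172 / 451 = 0.3814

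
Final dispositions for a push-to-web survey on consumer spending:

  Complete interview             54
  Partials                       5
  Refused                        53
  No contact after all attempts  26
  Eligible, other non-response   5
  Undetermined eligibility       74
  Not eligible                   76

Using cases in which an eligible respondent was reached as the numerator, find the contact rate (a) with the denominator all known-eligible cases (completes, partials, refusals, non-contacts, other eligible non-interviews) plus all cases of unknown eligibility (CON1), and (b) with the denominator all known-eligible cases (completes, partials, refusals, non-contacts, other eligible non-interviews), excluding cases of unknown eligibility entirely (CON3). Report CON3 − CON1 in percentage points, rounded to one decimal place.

27.9

Numerator: 54 + 5 + 53 + 5 = 117
Denominator: 54 + 5 + 53 + 26 + 5 + 74 = 217
CON1 = 117 / 217 = 0.5392
Denominator: 54 + 5 + 53 + 26 + 5 = 143
CON3 = 117 / 143 = 0.8182
Difference = 81.82 − 53.92 = 27.90 percentage points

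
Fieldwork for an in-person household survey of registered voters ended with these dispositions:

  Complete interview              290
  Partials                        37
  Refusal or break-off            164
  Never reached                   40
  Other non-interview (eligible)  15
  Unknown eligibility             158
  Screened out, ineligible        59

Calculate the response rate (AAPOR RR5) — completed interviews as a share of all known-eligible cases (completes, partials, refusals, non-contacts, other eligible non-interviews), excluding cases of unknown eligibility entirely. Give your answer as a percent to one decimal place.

53.1%

Numerator = 290
Denominator = 290 + 37 + 164 + 40 + 15 = 546
RR5 = 290 / 546 = 0.5311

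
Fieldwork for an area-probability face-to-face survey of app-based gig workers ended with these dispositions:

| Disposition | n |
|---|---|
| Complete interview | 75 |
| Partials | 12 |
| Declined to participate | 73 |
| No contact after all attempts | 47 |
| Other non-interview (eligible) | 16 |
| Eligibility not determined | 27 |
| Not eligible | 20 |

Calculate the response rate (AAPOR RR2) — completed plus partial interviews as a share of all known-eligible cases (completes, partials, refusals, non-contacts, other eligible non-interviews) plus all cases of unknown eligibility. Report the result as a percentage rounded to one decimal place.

Num = 75 + 12 = 87
Denom = 75 + 12 + 73 + 47 + 16 + 27 = 250
RR2 = 87 / 250 = 0.3480

34.8%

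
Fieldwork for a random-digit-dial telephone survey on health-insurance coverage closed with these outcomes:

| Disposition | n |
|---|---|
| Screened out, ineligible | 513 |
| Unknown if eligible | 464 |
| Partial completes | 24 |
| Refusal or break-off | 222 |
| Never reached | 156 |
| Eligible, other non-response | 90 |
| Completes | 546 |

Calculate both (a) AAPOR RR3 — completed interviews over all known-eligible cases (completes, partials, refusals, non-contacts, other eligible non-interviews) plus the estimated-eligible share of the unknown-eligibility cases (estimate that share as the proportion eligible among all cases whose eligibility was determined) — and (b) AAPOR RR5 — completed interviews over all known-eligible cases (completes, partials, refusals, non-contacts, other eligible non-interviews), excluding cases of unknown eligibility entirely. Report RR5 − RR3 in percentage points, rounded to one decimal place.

12.1

Num = 546
Eligible (known) = 546 + 24 + 222 + 156 + 90 = 1038
e = 1038 / (1038 + 513) = 1038 / 1551 = 0.6692
Estimated eligible among unknowns = 0.6692 × 464 = 310.51
Denom = 1038 + 310.51 = 1348.51
RR3 = 546 / 1348.51 = 0.4049
Denom = 546 + 24 + 222 + 156 + 90 = 1038
RR5 = 546 / 1038 = 0.5260
Difference = 52.60 − 40.49 = 12.11 percentage points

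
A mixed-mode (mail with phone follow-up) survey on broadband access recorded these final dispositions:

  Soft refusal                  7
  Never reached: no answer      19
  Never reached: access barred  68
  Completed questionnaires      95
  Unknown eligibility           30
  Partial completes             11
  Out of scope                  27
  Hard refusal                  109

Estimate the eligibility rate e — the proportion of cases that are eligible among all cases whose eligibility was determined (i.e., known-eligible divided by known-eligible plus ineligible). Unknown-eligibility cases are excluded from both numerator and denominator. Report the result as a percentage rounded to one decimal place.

Declined to participate = 109 + 7 = 116
Non-contacts = 19 + 68 = 87
Eligible (known): 95 + 11 + 116 + 87 = 309
e = 309 / (309 + 27) = 309 / 336 = 0.9196

92.0%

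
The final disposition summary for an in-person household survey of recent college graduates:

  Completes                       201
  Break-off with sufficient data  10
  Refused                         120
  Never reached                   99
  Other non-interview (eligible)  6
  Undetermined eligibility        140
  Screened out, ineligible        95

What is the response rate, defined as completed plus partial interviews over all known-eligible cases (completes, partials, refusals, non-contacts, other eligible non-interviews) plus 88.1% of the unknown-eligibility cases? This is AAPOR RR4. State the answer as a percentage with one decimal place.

37.7%

Numerator = 201 + 10 = 211
Known eligible = 201 + 10 + 120 + 99 + 6 = 436
e × U = 0.8810 × 140 = 123.34
Denom = 436 + 123.34 = 559.34
RR4 = 211 / 559.34 = 0.3772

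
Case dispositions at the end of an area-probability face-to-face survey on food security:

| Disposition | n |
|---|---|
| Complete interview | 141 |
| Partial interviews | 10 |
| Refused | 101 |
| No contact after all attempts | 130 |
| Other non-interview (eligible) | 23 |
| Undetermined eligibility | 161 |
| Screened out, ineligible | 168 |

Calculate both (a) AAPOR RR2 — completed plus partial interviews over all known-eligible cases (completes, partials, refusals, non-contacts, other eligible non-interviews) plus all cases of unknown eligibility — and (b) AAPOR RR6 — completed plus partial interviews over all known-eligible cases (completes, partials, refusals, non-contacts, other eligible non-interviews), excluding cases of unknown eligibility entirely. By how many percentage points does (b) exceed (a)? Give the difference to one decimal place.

10.6

Top → 141 + 10 = 151
Base → 141 + 10 + 101 + 130 + 23 + 161 = 566
RR2 = 151 / 566 = 0.2668
Base → 141 + 10 + 101 + 130 + 23 = 405
RR6 = 151 / 405 = 0.3728
Difference = 37.28 − 26.68 = 10.60 percentage points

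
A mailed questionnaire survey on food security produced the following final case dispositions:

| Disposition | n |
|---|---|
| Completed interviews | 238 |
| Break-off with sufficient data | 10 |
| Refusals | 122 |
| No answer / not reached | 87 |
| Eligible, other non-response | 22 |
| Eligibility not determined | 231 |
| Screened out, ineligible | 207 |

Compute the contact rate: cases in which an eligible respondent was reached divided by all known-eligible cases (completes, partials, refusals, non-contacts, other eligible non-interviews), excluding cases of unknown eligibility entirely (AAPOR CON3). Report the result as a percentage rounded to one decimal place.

81.8%

Numerator: 238 + 10 + 122 + 22 = 392
Denominator: 238 + 10 + 122 + 87 + 22 = 479
CON3 = 392 / 479 = 0.8184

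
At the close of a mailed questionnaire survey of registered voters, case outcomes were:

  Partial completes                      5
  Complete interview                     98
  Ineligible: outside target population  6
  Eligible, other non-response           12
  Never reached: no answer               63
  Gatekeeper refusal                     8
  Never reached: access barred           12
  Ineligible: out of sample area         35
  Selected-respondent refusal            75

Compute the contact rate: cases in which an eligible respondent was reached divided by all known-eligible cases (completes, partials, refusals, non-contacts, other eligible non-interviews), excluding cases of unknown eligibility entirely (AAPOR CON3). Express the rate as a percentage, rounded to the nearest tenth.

Refusals = 8 + 75 = 83
Never reached = 63 + 12 = 75
Not eligible = 6 + 35 = 41
Numerator = 98 + 5 + 83 + 12 = 198
Denominator = 98 + 5 + 83 + 75 + 12 = 273
CON3 = 198 / 273 = 0.7253

72.5%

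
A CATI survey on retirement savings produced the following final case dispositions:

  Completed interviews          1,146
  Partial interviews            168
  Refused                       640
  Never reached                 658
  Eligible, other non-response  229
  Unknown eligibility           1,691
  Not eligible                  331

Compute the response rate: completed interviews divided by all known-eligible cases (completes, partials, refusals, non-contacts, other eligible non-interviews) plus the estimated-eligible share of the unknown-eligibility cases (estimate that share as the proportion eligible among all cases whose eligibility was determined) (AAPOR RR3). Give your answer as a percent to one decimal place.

26.3%

Top = 1146
Known eligible = 1146 + 168 + 640 + 658 + 229 = 2841
e = 2841 / (2841 + 331) = 2841 / 3172 = 0.8956
e × U = 0.8956 × 1691 = 1514.46
Denom = 2841 + 1514.46 = 4355.46
RR3 = 1146 / 4355.46 = 0.2631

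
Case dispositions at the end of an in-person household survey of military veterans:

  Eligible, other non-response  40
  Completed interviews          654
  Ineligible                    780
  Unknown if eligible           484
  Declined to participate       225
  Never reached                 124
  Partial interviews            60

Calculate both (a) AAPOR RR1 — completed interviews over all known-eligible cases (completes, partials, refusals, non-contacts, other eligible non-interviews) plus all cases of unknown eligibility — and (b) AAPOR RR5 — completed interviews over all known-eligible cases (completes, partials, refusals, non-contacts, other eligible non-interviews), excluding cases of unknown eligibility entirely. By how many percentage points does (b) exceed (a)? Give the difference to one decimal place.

18.1

Top: 654
Base: 654 + 60 + 225 + 124 + 40 + 484 = 1587
RR1 = 654 / 1587 = 0.4121
Base: 654 + 60 + 225 + 124 + 40 = 1103
RR5 = 654 / 1103 = 0.5929
Difference = 59.29 − 41.21 = 18.08 percentage points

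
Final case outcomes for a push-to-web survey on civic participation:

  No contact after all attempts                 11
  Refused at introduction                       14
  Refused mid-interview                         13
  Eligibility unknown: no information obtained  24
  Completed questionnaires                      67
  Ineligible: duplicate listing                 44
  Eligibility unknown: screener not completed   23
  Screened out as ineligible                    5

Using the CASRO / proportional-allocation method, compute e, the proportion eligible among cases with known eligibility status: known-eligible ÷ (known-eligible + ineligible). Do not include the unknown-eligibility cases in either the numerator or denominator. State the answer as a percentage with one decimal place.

68.2%

Refused = 14 + 13 = 27
Unknown eligibility = 23 + 24 = 47
Screened out, ineligible = 5 + 44 = 49
Eligible (known) → 67 + 27 + 11 = 105
e = 105 / (105 + 49) = 105 / 154 = 0.6818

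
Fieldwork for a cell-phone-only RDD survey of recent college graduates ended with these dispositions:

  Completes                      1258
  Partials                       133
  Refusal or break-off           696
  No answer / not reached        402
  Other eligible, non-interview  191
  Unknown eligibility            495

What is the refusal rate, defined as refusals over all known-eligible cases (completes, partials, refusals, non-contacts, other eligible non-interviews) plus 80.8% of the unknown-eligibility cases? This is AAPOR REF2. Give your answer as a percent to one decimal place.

22.6%

Top → 696
Known eligible → 1258 + 133 + 696 + 402 + 191 = 2680
Eligible share of unknowns → 0.8080 × 495 = 399.96
Denominator → 2680 + 399.96 = 3079.96
REF2 = 696 / 3079.96 = 0.2260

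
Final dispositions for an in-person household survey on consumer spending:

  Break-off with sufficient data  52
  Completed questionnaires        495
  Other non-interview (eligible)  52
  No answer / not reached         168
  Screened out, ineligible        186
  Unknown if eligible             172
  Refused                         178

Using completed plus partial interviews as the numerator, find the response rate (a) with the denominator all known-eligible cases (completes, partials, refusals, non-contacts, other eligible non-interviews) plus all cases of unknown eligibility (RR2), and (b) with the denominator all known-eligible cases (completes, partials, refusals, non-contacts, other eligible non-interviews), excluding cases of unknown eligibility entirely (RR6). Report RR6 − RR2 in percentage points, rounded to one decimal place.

8.9

Top: 495 + 52 = 547
Denominator: 495 + 52 + 178 + 168 + 52 + 172 = 1117
RR2 = 547 / 1117 = 0.4897
Denominator: 495 + 52 + 178 + 168 + 52 = 945
RR6 = 547 / 945 = 0.5788
Difference = 57.88 − 48.97 = 8.91 percentage points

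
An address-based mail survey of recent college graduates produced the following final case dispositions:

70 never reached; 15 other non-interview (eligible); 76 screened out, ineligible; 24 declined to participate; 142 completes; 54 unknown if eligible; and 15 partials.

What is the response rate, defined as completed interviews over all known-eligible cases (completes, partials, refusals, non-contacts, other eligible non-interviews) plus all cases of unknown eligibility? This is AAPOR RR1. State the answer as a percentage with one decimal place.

44.4%

Top = 142
Denom = 142 + 15 + 24 + 70 + 15 + 54 = 320
RR1 = 142 / 320 = 0.4437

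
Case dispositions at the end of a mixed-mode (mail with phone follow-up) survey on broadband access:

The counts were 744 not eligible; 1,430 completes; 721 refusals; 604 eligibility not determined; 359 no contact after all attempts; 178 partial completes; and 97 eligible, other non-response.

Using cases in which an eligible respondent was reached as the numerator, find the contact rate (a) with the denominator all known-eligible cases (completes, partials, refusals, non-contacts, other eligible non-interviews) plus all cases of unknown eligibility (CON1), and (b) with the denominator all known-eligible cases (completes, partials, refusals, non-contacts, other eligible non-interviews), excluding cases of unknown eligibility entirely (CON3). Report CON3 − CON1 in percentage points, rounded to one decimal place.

Numerator = 1430 + 178 + 721 + 97 = 2426
Base = 1430 + 178 + 721 + 359 + 97 + 604 = 3389
CON1 = 2426 / 3389 = 0.7158
Base = 1430 + 178 + 721 + 359 + 97 = 2785
CON3 = 2426 / 2785 = 0.8711
Difference = 87.11 − 71.58 = 15.53 percentage points

15.5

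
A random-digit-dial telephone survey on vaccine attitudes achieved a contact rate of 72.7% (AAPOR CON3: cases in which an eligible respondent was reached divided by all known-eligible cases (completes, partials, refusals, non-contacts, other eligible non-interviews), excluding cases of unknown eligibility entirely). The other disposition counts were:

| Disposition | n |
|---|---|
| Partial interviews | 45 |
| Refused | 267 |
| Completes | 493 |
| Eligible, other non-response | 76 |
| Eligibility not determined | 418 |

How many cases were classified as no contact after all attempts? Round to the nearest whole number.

331

Num → 493 + 45 + 267 + 76 = 881
CON3 = 881 / D = 0.727
D = 881 / 0.727 = 1211.8
Rest of base = 881
no contact after all attempts = 1211.8 − 881 ≈ 331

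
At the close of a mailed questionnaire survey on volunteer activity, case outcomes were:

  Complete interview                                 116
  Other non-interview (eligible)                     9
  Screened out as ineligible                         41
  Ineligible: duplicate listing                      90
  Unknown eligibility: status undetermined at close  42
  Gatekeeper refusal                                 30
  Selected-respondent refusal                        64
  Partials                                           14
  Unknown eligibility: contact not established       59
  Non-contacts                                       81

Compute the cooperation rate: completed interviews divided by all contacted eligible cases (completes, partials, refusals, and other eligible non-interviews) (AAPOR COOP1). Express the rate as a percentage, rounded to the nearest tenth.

49.8%

Refusals = 30 + 64 = 94
Unknown if eligible = 59 + 42 = 101
Out of scope = 41 + 90 = 131
Num = 116
Denominator = 116 + 14 + 94 + 9 = 233
COOP1 = 116 / 233 = 0.4979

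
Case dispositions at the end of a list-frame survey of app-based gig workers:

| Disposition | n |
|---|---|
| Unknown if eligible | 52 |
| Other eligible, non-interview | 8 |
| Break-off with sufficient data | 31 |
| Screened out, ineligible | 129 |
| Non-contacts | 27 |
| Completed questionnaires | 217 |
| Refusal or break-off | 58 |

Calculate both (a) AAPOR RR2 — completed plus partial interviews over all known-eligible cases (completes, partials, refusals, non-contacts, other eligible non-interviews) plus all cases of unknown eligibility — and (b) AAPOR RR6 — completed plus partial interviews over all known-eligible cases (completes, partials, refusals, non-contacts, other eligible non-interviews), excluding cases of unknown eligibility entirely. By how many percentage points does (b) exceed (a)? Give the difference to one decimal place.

Top → 217 + 31 = 248
Denominator → 217 + 31 + 58 + 27 + 8 + 52 = 393
RR2 = 248 / 393 = 0.6310
Denominator → 217 + 31 + 58 + 27 + 8 = 341
RR6 = 248 / 341 = 0.7273
Difference = 72.73 − 63.10 = 9.63 percentage points

9.6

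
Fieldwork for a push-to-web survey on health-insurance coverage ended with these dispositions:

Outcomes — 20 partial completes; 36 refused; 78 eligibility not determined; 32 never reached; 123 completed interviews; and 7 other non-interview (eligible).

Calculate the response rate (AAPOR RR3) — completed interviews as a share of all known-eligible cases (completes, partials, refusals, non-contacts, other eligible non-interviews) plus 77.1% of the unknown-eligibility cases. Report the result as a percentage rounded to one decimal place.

Top = 123
Eligible (known) = 123 + 20 + 36 + 32 + 7 = 218
e × U = 0.7710 × 78 = 60.14
Base = 218 + 60.14 = 278.14
RR3 = 123 / 278.14 = 0.4422

44.2%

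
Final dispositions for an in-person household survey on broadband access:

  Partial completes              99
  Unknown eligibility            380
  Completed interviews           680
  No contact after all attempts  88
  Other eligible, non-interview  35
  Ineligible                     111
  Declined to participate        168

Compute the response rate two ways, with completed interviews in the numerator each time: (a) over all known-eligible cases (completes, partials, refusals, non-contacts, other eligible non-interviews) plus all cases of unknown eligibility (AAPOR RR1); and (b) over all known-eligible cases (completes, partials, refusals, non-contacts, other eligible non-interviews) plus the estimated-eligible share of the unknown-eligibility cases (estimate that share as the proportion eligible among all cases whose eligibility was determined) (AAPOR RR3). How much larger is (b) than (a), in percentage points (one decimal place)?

Numerator → 680
Denominator → 680 + 99 + 168 + 88 + 35 + 380 = 1450
RR1 = 680 / 1450 = 0.4690
Eligible (known) → 680 + 99 + 168 + 88 + 35 = 1070
e = 1070 / (1070 + 111) = 1070 / 1181 = 0.9060
e × U → 0.9060 × 380 = 344.28
Denominator → 1070 + 344.28 = 1414.28
RR3 = 680 / 1414.28 = 0.4808
Difference = 48.08 − 46.90 = 1.18 percentage points

1.2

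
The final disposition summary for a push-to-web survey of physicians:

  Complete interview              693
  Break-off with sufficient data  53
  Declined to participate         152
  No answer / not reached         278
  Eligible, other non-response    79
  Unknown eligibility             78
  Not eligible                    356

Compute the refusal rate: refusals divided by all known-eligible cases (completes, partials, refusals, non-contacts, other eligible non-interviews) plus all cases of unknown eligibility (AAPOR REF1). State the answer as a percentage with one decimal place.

Num: 152
Denom: 693 + 53 + 152 + 278 + 79 + 78 = 1333
REF1 = 152 / 1333 = 0.1140

11.4%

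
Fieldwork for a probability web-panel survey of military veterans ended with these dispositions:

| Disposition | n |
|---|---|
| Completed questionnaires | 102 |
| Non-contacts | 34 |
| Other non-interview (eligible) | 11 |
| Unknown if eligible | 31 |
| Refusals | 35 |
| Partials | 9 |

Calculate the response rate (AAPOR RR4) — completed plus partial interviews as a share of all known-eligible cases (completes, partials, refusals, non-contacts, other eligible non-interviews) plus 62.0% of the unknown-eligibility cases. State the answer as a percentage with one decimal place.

Num → 102 + 9 = 111
Determined eligible → 102 + 9 + 35 + 34 + 11 = 191
Eligible share of unknowns → 0.6200 × 31 = 19.22
Base → 191 + 19.22 = 210.22
RR4 = 111 / 210.22 = 0.5280

52.8%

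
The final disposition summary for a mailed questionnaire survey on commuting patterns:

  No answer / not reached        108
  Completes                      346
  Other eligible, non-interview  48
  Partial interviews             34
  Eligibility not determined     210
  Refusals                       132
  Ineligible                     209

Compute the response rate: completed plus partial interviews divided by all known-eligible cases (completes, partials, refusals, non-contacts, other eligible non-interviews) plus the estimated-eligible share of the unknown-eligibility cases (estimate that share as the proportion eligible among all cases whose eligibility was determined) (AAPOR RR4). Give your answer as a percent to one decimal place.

45.9%

Top: 346 + 34 = 380
Eligible (known): 346 + 34 + 132 + 108 + 48 = 668
e = 668 / (668 + 209) = 668 / 877 = 0.7617
Estimated eligible among unknowns: 0.7617 × 210 = 159.96
Denom: 668 + 159.96 = 827.96
RR4 = 380 / 827.96 = 0.4590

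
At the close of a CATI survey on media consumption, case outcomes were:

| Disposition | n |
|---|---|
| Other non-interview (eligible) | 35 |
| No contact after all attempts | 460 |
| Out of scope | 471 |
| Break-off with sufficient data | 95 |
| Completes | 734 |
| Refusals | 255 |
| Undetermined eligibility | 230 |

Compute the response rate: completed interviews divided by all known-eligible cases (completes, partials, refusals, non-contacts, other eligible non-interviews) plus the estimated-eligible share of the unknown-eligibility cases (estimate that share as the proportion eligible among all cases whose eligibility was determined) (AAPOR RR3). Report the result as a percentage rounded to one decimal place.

41.8%

Top = 734
Known eligible = 734 + 95 + 255 + 460 + 35 = 1579
e = 1579 / (1579 + 471) = 1579 / 2050 = 0.7702
e × U = 0.7702 × 230 = 177.15
Denominator = 1579 + 177.15 = 1756.15
RR3 = 734 / 1756.15 = 0.4180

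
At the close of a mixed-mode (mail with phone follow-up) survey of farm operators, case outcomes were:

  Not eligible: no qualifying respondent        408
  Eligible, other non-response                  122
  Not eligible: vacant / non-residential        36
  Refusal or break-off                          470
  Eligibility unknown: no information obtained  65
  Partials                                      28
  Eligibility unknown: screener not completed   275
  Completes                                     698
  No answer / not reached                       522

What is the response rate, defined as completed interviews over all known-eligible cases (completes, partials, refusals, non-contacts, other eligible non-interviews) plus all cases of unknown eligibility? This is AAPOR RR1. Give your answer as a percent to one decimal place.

Unknown eligibility = 275 + 65 = 340
Screened out, ineligible = 408 + 36 = 444
Num = 698
Denom = 698 + 28 + 470 + 522 + 122 + 340 = 2180
RR1 = 698 / 2180 = 0.3202

32.0%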